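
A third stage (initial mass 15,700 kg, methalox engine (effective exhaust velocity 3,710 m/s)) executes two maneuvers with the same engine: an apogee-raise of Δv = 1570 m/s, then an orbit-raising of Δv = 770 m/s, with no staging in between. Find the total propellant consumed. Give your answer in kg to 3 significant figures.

total propellant consumed ≈ 7340 kg

After the first burn: m = 15700 × exp(−1570/3710.0) = 15700 × 0.65496 = 10,282.9 kg.
After the second burn: m = 10,282.9 × exp(−770/3710.0) = 10,282.9 × 0.81257 = 8,355.58 kg.
Total propellant = m₀ − m_final = 15700 − 8,355.58 = 7,344.42 kg.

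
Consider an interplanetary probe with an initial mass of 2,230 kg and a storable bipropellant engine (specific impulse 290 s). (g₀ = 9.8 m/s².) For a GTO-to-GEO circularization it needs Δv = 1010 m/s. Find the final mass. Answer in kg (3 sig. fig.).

final mass ≈ 1560 kg

v_e = Isp · g₀ = 290 × 9.8 = 2842.0 m/s.
m₀/m_f = exp(Δv / v_e) = exp(1010 / 2842.0) = exp(0.3554) = 1.4267.
m_f = m₀ / 1.4267 = 2,230 / 1.4267 = 1,563.05 kg.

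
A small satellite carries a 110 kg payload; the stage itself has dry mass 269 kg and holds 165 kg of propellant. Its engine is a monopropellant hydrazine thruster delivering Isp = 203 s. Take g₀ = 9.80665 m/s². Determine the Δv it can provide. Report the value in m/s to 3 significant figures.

Δv ≈ 719 m/s

v_e = Isp · g₀ = 203 × 9.80665 = 1990.7 m/s.
m₀ = payload + dry + propellant = 110 + 269 + 165 = 544 kg.
m_f = payload + dry = 110 + 269 = 379 kg.
From the ideal rocket equation, Δv = v_e · ln(m₀/m_f) = 1990.7 × ln(1.435) = 1990.7 × 0.3614 ≈ 719.5 m/s.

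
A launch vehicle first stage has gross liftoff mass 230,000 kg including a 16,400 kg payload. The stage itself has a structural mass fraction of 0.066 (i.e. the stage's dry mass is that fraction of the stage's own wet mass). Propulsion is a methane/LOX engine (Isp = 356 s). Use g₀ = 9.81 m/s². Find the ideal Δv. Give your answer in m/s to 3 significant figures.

Stage wet mass = m₀ − payload = 230,000 − 16,400 = 213,600 kg.
Stage dry mass = ε × stage wet mass = 0.066 × 213,600 = 14,097.6 kg.
Burnout mass m_f = stage dry + payload = 14,097.6 + 16,400 = 30,497.6 kg.
v_e = Isp · g₀ = 356 × 9.81 = 3492.4 m/s.
Using Δv = v_e ln(m₀/m_f): Δv = v_e · ln(230,000/30,497.6) = 3492.4 × ln(7.542) = 3492.4 × 2.0204 ≈ 7056 m/s.

Δv ≈ 7060 m/s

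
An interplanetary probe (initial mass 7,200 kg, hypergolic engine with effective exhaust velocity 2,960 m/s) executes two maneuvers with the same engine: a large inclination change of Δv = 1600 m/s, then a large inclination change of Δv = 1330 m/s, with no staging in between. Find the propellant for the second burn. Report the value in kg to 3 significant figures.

After the first burn: m = 7200 × exp(−1600/2960.0) = 7200 × 0.58243 = 4,193.5 kg.
After the second burn: m = 4,193.5 × exp(−1330/2960.0) = 4,193.5 × 0.63806 = 2,675.7 kg.
Second-burn propellant = 4,193.5 − 2,675.7 = 1,517.8 kg.

propellant for the second burn ≈ 1520 kg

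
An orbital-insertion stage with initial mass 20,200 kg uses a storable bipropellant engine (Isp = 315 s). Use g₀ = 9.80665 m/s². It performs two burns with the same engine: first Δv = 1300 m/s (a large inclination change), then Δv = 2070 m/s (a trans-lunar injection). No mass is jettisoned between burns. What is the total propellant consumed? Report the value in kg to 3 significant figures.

v_e = Isp · g₀ = 315 × 9.80665 = 3089.1 m/s.
After the first burn: m = 20200 × exp(−1300/3089.1) = 20200 × 0.65650 = 13,261.3 kg.
After the second burn: m = 13,261.3 × exp(−2070/3089.1) = 13,261.3 × 0.51166 = 6,785.28 kg.
Total propellant = m₀ − m_final = 20200 − 6,785.28 = 13,414.72 kg.

total propellant consumed ≈ 13400 kg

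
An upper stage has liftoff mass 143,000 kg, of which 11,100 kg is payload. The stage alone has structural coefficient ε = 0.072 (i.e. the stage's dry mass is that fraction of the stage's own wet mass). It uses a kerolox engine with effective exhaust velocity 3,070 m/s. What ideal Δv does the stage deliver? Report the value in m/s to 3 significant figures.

Δv ≈ 5950 m/s

Stage wet mass = m₀ − payload = 143,000 − 11,100 = 131,900 kg.
Stage dry mass = ε × stage wet mass = 0.072 × 131,900 = 9,496.8 kg.
Burnout mass m_f = stage dry + payload = 9,496.8 + 11,100 = 20,596.8 kg.
Δv = v_e · ln(143,000/20,596.8) = 3070.0 × ln(6.943) = 3070.0 × 1.9377 ≈ 5949 m/s.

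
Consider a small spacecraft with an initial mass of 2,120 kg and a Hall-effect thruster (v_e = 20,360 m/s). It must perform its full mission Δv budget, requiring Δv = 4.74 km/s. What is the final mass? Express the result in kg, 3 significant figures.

final mass ≈ 1680 kg

Rocket equation: m₀/m_f = exp(Δv / v_e) = exp(4740 / 20360.0) = exp(0.2328) = 1.2621.
m_f = m₀ / 1.2621 = 2,120 / 1.2621 = 1,679.74 kg.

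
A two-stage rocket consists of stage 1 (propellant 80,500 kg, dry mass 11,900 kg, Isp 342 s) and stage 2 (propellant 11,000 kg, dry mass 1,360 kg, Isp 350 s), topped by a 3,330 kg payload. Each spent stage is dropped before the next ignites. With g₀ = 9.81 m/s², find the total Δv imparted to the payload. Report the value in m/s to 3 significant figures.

Δv ≈ 8730 m/s

Ignition mass of stage 1 = 80,500+11,900 + 11,000+1,360 + 3,330 = 108,090 kg.
Stage 1: m₀ = 108,090 kg, m_f = 108,090 − 80,500 = 27,590 kg; Δv = 342×9.81×ln(3.918) = 3355.0×1.3655 ≈ 4581 m/s.
Stage 2: m₀ = 15,690 kg, m_f = 15,690 − 11,000 = 4,690 kg; Δv = 350×9.81×ln(3.345) = 3433.5×1.2076 ≈ 4146 m/s.
Total Δv = 4581 + 4146 = 8727 m/s.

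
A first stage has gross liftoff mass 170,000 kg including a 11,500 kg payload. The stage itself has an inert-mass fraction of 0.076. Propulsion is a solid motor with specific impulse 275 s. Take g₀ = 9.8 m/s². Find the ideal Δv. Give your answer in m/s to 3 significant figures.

Δv ≈ 5330 m/s

Stage wet mass = m₀ − payload = 170,000 − 11,500 = 158,500 kg.
Stage dry mass = ε × stage wet mass = 0.076 × 158,500 = 12,046 kg.
Burnout mass m_f = stage dry + payload = 12,046 + 11,500 = 23,546 kg.
v_e = Isp · g₀ = 275 × 9.8 = 2695.0 m/s.
Δv = v_e · ln(170,000/23,546) = 2695.0 × ln(7.22) = 2695.0 × 1.9768 ≈ 5328 m/s.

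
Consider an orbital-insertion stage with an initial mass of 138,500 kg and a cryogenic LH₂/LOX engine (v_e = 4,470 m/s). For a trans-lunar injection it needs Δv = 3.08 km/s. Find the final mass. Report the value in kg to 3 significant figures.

final mass ≈ 69500 kg

By the Tsiolkovsky rocket equation, m₀/m_f = exp(Δv / v_e) = exp(3080 / 4470.0) = exp(0.6890) = 1.9918.
m_f = m₀ / 1.9918 = 138,500 / 1.9918 = 69,535.1 kg.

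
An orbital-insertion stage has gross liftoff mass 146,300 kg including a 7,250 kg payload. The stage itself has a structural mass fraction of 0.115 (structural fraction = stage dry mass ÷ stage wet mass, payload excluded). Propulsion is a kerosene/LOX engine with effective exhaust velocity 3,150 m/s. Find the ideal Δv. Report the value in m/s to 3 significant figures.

Stage wet mass = m₀ − payload = 146,300 − 7,250 = 139,050 kg.
Stage dry mass = ε × stage wet mass = 0.115 × 139,050 = 15,990.8 kg.
Burnout mass m_f = stage dry + payload = 15,990.8 + 7,250 = 23,240.8 kg.
Δv = v_e · ln(146,300/23,240.8) = 3150.0 × ln(6.295) = 3150.0 × 1.8397 ≈ 5795 m/s.

Δv ≈ 5800 m/s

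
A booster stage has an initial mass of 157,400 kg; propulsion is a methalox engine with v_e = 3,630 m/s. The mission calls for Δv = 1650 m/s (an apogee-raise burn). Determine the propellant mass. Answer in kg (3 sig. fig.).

propellant mass ≈ 57500 kg

From the ideal rocket equation, m₀/m_f = exp(Δv / v_e) = exp(1650 / 3630.0) = exp(0.4545) = 1.5755.
m_f = 157,400 / 1.5755 = 99,904.8 kg, so propellant = m₀ − m_f = 157,400 − 99,904.8 = 57,495.2 kg.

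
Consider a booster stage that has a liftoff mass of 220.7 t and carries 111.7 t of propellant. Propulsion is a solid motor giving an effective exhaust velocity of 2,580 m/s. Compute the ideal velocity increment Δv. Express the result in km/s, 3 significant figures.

Δv ≈ 1.82 km/s

m_f = m₀ − m_prop = 220.7 − 111.7 = 109 t.
Using Δv = v_e ln(m₀/m_f): Δv = v_e · ln(m₀/m_f) = 2580.0 × ln(2.025) = 2580.0 × 0.7055 ≈ 1820.1 m/s.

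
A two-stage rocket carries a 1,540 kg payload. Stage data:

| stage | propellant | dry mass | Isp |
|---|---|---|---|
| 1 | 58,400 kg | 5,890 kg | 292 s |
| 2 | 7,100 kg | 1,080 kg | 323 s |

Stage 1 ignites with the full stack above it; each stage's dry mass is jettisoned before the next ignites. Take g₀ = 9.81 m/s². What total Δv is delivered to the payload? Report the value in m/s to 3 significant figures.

Ignition mass of stage 1 = 58,400+5,890 + 7,100+1,080 + 1,540 = 74,010 kg.
Stage 1: m₀ = 74,010 kg, m_f = 74,010 − 58,400 = 15,610 kg; Δv = 292×9.81×ln(4.741) = 2864.5×1.5563 ≈ 4458 m/s.
Stage 2: m₀ = 9,720 kg, m_f = 9,720 − 7,100 = 2,620 kg; Δv = 323×9.81×ln(3.71) = 3168.6×1.3110 ≈ 4154 m/s.
Total Δv = 4458 + 4154 = 8612 m/s.

Δv ≈ 8610 m/s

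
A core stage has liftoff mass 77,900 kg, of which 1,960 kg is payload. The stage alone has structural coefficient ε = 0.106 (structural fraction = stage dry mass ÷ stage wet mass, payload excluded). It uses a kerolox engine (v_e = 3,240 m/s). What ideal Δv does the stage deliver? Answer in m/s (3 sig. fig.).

Δv ≈ 6650 m/s

Stage wet mass = m₀ − payload = 77,900 − 1,960 = 75,940 kg.
Stage dry mass = ε × stage wet mass = 0.106 × 75,940 = 8,049.64 kg.
Burnout mass m_f = stage dry + payload = 8,049.64 + 1,960 = 10,009.64 kg.
Rocket equation: Δv = v_e · ln(77,900/10,009.64) = 3240.0 × ln(7.782) = 3240.0 × 2.0519 ≈ 6648 m/s.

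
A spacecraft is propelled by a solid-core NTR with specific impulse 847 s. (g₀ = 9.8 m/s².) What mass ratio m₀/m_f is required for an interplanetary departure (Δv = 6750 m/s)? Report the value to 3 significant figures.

mass ratio ≈ 2.26

v_e = Isp · g₀ = 847 × 9.8 = 8300.6 m/s.
m₀/m_f = exp(Δv / v_e) = exp(6750 / 8300.6) = exp(0.8132) = 2.2551.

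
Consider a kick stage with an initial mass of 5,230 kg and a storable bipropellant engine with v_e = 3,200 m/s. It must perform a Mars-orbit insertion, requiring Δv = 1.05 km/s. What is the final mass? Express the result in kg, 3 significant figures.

final mass ≈ 3770 kg

Using Δv = v_e ln(m₀/m_f): m₀/m_f = exp(Δv / v_e) = exp(1050 / 3200.0) = exp(0.3281) = 1.3884.
m_f = m₀ / 1.3884 = 5,230 / 1.3884 = 3,766.93 kg.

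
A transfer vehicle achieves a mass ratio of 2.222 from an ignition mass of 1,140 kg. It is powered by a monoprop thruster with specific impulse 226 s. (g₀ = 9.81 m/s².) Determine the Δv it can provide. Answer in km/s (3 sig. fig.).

Δv ≈ 1.77 km/s

v_e = Isp · g₀ = 226 × 9.81 = 2217.1 m/s.
Rocket equation: Δv = v_e · ln(2.222) = 2217.1 × 0.7984 ≈ 1770.1 m/s.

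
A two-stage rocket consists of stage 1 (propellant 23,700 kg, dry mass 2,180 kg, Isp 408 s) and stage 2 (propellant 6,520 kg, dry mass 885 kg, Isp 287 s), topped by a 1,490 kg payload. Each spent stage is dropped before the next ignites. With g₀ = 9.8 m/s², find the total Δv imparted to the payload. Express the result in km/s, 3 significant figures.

Δv ≈ 8.29 km/s

Ignition mass of stage 1 = 23,700+2,180 + 6,520+885 + 1,490 = 34,775 kg.
Stage 1: m₀ = 34,775 kg, m_f = 34,775 − 23,700 = 11,075 kg; Δv = 408×9.8×ln(3.14) = 3998.4×1.1442 ≈ 4575 m/s.
Stage 2: m₀ = 8,895 kg, m_f = 8,895 − 6,520 = 2,375 kg; Δv = 287×9.8×ln(3.745) = 2812.6×1.3205 ≈ 3714 m/s.
Total Δv = 4575 + 3714 = 8289 m/s.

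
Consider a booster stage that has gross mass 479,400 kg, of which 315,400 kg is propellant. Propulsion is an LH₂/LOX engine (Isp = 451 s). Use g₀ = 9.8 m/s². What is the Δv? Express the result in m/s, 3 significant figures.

v_e = Isp · g₀ = 451 × 9.8 = 4419.8 m/s.
m_f = m₀ − m_prop = 479,400 − 315,400 = 164,000 kg.
Using Δv = v_e ln(m₀/m_f): Δv = v_e · ln(m₀/m_f) = 4419.8 × ln(2.923) = 4419.8 × 1.0727 ≈ 4741.0 m/s.

Δv ≈ 4740 m/s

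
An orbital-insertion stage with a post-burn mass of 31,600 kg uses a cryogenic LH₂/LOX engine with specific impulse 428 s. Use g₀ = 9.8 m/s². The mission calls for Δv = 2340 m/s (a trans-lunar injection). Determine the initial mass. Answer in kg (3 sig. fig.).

v_e = Isp · g₀ = 428 × 9.8 = 4194.4 m/s.
m₀/m_f = exp(Δv / v_e) = exp(2340 / 4194.4) = exp(0.5579) = 1.7470.
m₀ = m_f × 1.7470 = 31,600 × 1.7470 = 55,205.2 kg.

initial mass ≈ 55200 kg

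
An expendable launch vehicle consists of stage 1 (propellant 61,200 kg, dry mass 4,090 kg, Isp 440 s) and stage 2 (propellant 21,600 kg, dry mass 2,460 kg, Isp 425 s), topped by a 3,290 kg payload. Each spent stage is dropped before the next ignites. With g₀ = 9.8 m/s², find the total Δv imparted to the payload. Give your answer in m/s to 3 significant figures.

Δv ≈ 11200 m/s

Ignition mass of stage 1 = 61,200+4,090 + 21,600+2,460 + 3,290 = 92,640 kg.
Stage 1: m₀ = 92,640 kg, m_f = 92,640 − 61,200 = 31,440 kg; Δv = 440×9.8×ln(2.947) = 4312.0×1.0806 ≈ 4660 m/s.
Stage 2: m₀ = 27,350 kg, m_f = 27,350 − 21,600 = 5,750 kg; Δv = 425×9.8×ln(4.757) = 4165.0×1.5595 ≈ 6495 m/s.
Total Δv = 4660 + 6495 = 11155 m/s.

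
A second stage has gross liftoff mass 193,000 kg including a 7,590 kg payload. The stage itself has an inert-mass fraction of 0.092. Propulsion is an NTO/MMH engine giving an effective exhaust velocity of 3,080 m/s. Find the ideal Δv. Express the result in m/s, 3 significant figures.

Δv ≈ 6340 m/s

Stage wet mass = m₀ − payload = 193,000 − 7,590 = 185,410 kg.
Stage dry mass = ε × stage wet mass = 0.092 × 185,410 = 17,057.7 kg.
Burnout mass m_f = stage dry + payload = 17,057.7 + 7,590 = 24,647.7 kg.
Δv = v_e · ln(193,000/24,647.7) = 3080.0 × ln(7.83) = 3080.0 × 2.0580 ≈ 6339 m/s.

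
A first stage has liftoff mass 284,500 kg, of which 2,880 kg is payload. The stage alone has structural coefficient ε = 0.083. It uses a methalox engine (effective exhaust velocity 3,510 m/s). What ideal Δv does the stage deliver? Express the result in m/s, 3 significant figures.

Stage wet mass = m₀ − payload = 284,500 − 2,880 = 281,620 kg.
Stage dry mass = ε × stage wet mass = 0.083 × 281,620 = 23,374.5 kg.
Burnout mass m_f = stage dry + payload = 23,374.5 + 2,880 = 26,254.5 kg.
Using Δv = v_e ln(m₀/m_f): Δv = v_e · ln(284,500/26,254.5) = 3510.0 × ln(10.84) = 3510.0 × 2.3829 ≈ 8364 m/s.

Δv ≈ 8360 m/s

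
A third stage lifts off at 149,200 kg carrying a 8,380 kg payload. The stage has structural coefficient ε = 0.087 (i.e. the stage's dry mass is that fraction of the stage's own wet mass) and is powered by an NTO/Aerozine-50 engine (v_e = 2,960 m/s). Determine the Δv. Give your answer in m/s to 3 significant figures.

Δv ≈ 5860 m/s

Stage wet mass = m₀ − payload = 149,200 − 8,380 = 140,820 kg.
Stage dry mass = ε × stage wet mass = 0.087 × 140,820 = 12,251.3 kg.
Burnout mass m_f = stage dry + payload = 12,251.3 + 8,380 = 20,631.3 kg.
By the Tsiolkovsky rocket equation, Δv = v_e · ln(149,200/20,631.3) = 2960.0 × ln(7.232) = 2960.0 × 1.9785 ≈ 5856 m/s.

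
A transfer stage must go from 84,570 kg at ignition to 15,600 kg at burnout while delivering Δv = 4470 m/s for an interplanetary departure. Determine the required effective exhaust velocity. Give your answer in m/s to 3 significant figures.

ln(m₀/m_f) = ln(84570/15600) = ln(5.421) = 1.6903.
Rocket equation: v_e = Δv / ln(m₀/m_f) = 4470 / 1.6903 = 2644.5 m/s.

v_e ≈ 2640 m/s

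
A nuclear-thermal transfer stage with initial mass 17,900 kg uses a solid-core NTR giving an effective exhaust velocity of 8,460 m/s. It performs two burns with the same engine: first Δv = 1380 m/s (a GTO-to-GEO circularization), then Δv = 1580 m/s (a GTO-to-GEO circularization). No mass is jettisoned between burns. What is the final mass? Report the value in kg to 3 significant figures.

After the first burn: m = 17900 × exp(−1380/8460.0) = 17900 × 0.84949 = 15,205.9 kg.
After the second burn: m = 15,205.9 × exp(−1580/8460.0) = 15,205.9 × 0.82964 = 12,615.4 kg.

final mass ≈ 12600 kg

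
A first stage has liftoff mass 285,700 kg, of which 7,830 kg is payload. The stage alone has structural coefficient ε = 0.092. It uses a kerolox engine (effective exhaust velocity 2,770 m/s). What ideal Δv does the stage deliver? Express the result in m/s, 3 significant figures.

Stage wet mass = m₀ − payload = 285,700 − 7,830 = 277,870 kg.
Stage dry mass = ε × stage wet mass = 0.092 × 277,870 = 25,564 kg.
Burnout mass m_f = stage dry + payload = 25,564 + 7,830 = 33,394 kg.
Δv = v_e · ln(285,700/33,394) = 2770.0 × ln(8.555) = 2770.0 × 2.1466 ≈ 5946 m/s.

Δv ≈ 5950 m/s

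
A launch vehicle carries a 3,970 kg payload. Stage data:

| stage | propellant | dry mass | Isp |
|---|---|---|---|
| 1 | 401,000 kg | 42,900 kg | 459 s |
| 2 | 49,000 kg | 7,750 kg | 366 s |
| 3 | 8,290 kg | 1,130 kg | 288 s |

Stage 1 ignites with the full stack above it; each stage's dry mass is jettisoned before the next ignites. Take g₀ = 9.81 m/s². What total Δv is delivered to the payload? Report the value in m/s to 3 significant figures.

Δv ≈ 13900 m/s

Ignition mass of stage 1 = 401,000+42,900 + 49,000+7,750 + 8,290+1,130 + 3,970 = 514,040 kg.
Stage 1: m₀ = 514,040 kg, m_f = 514,040 − 401,000 = 113,040 kg; Δv = 459×9.81×ln(4.547) = 4502.8×1.5146 ≈ 6820 m/s.
Stage 2: m₀ = 70,140 kg, m_f = 70,140 − 49,000 = 21,140 kg; Δv = 366×9.81×ln(3.318) = 3590.5×1.1993 ≈ 4306 m/s.
Stage 3: m₀ = 13,390 kg, m_f = 13,390 − 8,290 = 5,100 kg; Δv = 288×9.81×ln(2.625) = 2825.3×0.9653 ≈ 2727 m/s.
Total Δv = 6820 + 4306 + 2727 = 13853 m/s.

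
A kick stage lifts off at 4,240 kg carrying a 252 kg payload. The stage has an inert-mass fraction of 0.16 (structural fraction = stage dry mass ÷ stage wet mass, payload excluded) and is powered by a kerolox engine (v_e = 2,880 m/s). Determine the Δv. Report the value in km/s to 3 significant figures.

Δv ≈ 4.50 km/s

Stage wet mass = m₀ − payload = 4,240 − 252 = 3,988 kg.
Stage dry mass = ε × stage wet mass = 0.16 × 3,988 = 638.08 kg.
Burnout mass m_f = stage dry + payload = 638.08 + 252 = 890.08 kg.
By the Tsiolkovsky rocket equation, Δv = v_e · ln(4,240/890.08) = 2880.0 × ln(4.764) = 2880.0 × 1.5610 ≈ 4496 m/s.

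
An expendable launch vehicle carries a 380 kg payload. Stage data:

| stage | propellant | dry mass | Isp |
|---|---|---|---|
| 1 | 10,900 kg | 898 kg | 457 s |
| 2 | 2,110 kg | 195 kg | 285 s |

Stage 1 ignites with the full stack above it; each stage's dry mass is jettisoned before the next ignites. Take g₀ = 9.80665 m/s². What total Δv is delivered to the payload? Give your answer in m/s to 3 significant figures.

Δv ≈ 10600 m/s

Ignition mass of stage 1 = 10,900+898 + 2,110+195 + 380 = 14,483 kg.
Stage 1: m₀ = 14,483 kg, m_f = 14,483 − 10,900 = 3,583 kg; Δv = 457×9.80665×ln(4.042) = 4481.6×1.3968 ≈ 6260 m/s.
Stage 2: m₀ = 2,685 kg, m_f = 2,685 − 2,110 = 575 kg; Δv = 285×9.80665×ln(4.67) = 2794.9×1.5411 ≈ 4307 m/s.
Total Δv = 6260 + 4307 = 10567 m/s.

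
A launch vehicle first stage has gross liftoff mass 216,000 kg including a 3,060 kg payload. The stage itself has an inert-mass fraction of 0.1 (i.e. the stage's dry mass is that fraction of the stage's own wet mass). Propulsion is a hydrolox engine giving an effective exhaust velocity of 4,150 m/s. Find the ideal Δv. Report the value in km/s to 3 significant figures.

Δv ≈ 9.06 km/s

Stage wet mass = m₀ − payload = 216,000 − 3,060 = 212,940 kg.
Stage dry mass = ε × stage wet mass = 0.1 × 212,940 = 21,294 kg.
Burnout mass m_f = stage dry + payload = 21,294 + 3,060 = 24,354 kg.
From the ideal rocket equation, Δv = v_e · ln(216,000/24,354) = 4150.0 × ln(8.869) = 4150.0 × 2.1826 ≈ 9058 m/s.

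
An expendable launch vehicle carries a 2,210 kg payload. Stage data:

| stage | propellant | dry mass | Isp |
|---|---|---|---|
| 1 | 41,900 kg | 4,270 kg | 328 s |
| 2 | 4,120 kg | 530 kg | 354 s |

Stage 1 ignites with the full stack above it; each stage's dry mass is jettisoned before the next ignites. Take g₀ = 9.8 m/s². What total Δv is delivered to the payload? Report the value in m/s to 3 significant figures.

Ignition mass of stage 1 = 41,900+4,270 + 4,120+530 + 2,210 = 53,030 kg.
Stage 1: m₀ = 53,030 kg, m_f = 53,030 − 41,900 = 11,130 kg; Δv = 328×9.8×ln(4.765) = 3214.4×1.5612 ≈ 5018 m/s.
Stage 2: m₀ = 6,860 kg, m_f = 6,860 − 4,120 = 2,740 kg; Δv = 354×9.8×ln(2.504) = 3469.2×0.9177 ≈ 3184 m/s.
Total Δv = 5018 + 3184 = 8202 m/s.

Δv ≈ 8200 m/s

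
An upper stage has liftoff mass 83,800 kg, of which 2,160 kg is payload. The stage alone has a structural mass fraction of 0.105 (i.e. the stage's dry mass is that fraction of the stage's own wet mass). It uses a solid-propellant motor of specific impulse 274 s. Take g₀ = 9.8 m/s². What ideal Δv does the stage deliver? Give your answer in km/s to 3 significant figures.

Δv ≈ 5.52 km/s

Stage wet mass = m₀ − payload = 83,800 − 2,160 = 81,640 kg.
Stage dry mass = ε × stage wet mass = 0.105 × 81,640 = 8,572.2 kg.
Burnout mass m_f = stage dry + payload = 8,572.2 + 2,160 = 10,732.2 kg.
v_e = Isp · g₀ = 274 × 9.8 = 2685.2 m/s.
Δv = v_e · ln(83,800/10,732.2) = 2685.2 × ln(7.808) = 2685.2 × 2.0552 ≈ 5519 m/s.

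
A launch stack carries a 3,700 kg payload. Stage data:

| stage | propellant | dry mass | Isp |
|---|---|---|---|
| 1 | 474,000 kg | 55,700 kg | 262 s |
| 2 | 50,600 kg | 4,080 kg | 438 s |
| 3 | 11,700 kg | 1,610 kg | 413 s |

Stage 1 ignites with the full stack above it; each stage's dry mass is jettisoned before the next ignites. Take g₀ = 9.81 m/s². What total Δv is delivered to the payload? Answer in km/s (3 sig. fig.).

Ignition mass of stage 1 = 474,000+55,700 + 50,600+4,080 + 11,700+1,610 + 3,700 = 601,390 kg.
Stage 1: m₀ = 601,390 kg, m_f = 601,390 − 474,000 = 127,390 kg; Δv = 262×9.81×ln(4.721) = 2570.2×1.5520 ≈ 3989 m/s.
Stage 2: m₀ = 71,690 kg, m_f = 71,690 − 50,600 = 21,090 kg; Δv = 438×9.81×ln(3.399) = 4296.8×1.2236 ≈ 5257 m/s.
Stage 3: m₀ = 17,010 kg, m_f = 17,010 − 11,700 = 5,310 kg; Δv = 413×9.81×ln(3.203) = 4051.5×1.1642 ≈ 4717 m/s.
Total Δv = 3989 + 5257 + 4717 = 13963 m/s.

Δv ≈ 14.0 km/s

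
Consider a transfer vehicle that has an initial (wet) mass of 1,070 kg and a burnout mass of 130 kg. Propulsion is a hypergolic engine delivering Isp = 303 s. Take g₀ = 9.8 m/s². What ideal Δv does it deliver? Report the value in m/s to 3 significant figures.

Δv ≈ 6260 m/s

v_e = Isp · g₀ = 303 × 9.8 = 2969.4 m/s.
Δv = v_e · ln(m₀/m_f) = 2969.4 × ln(8.231) = 2969.4 × 2.1079 ≈ 6259.1 m/s.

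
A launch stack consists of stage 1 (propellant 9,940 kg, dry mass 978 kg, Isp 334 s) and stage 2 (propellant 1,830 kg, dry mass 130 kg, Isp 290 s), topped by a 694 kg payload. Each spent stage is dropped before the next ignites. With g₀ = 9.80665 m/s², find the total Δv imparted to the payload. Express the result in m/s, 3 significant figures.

Δv ≈ 7640 m/s

Ignition mass of stage 1 = 9,940+978 + 1,830+130 + 694 = 13,572 kg.
Stage 1: m₀ = 13,572 kg, m_f = 13,572 − 9,940 = 3,632 kg; Δv = 334×9.80665×ln(3.737) = 3275.4×1.3182 ≈ 4318 m/s.
Stage 2: m₀ = 2,654 kg, m_f = 2,654 − 1,830 = 824 kg; Δv = 290×9.80665×ln(3.221) = 2843.9×1.1697 ≈ 3326 m/s.
Total Δv = 4318 + 3326 = 7644 m/s.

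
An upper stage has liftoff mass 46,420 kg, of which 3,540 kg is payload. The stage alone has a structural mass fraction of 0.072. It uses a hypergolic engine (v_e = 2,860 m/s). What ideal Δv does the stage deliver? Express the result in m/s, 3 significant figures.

Stage wet mass = m₀ − payload = 46,420 − 3,540 = 42,880 kg.
Stage dry mass = ε × stage wet mass = 0.072 × 42,880 = 3,087.36 kg.
Burnout mass m_f = stage dry + payload = 3,087.36 + 3,540 = 6,627.36 kg.
Rocket equation: Δv = v_e · ln(46,420/6,627.36) = 2860.0 × ln(7.004) = 2860.0 × 1.9465 ≈ 5567 m/s.

Δv ≈ 5570 m/s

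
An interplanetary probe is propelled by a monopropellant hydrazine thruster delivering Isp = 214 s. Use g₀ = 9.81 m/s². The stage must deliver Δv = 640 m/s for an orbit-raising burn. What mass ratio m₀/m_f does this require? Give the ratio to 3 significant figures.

mass ratio ≈ 1.36

v_e = Isp · g₀ = 214 × 9.81 = 2099.3 m/s.
By the Tsiolkovsky rocket equation, m₀/m_f = exp(Δv / v_e) = exp(640 / 2099.3) = exp(0.3049) = 1.3564.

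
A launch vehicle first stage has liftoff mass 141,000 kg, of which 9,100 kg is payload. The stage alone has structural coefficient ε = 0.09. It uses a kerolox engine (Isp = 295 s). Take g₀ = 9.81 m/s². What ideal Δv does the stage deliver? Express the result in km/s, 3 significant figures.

Δv ≈ 5.51 km/s

Stage wet mass = m₀ − payload = 141,000 − 9,100 = 131,900 kg.
Stage dry mass = ε × stage wet mass = 0.09 × 131,900 = 11,871 kg.
Burnout mass m_f = stage dry + payload = 11,871 + 9,100 = 20,971 kg.
v_e = Isp · g₀ = 295 × 9.81 = 2894.0 m/s.
Using Δv = v_e ln(m₀/m_f): Δv = v_e · ln(141,000/20,971) = 2894.0 × ln(6.724) = 2894.0 × 1.9056 ≈ 5515 m/s.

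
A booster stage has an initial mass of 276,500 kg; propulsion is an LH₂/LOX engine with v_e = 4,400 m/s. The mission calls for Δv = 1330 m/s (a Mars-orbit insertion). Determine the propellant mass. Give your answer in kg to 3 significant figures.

From the ideal rocket equation, m₀/m_f = exp(Δv / v_e) = exp(1330 / 4400.0) = exp(0.3023) = 1.3529.
m_f = 276,500 / 1.3529 = 204,376 kg, so propellant = m₀ − m_f = 276,500 − 204,376 = 72,124 kg.

propellant mass ≈ 72100 kg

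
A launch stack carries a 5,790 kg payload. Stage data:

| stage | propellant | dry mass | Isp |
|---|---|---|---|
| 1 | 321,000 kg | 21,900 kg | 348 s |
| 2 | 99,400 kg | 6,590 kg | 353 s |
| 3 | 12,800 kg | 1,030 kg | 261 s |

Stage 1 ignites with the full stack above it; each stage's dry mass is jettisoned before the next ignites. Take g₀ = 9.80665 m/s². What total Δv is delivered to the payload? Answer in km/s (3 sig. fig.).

Ignition mass of stage 1 = 321,000+21,900 + 99,400+6,590 + 12,800+1,030 + 5,790 = 468,510 kg.
Stage 1: m₀ = 468,510 kg, m_f = 468,510 − 321,000 = 147,510 kg; Δv = 348×9.80665×ln(3.176) = 3412.7×1.1557 ≈ 3944 m/s.
Stage 2: m₀ = 125,610 kg, m_f = 125,610 − 99,400 = 26,210 kg; Δv = 353×9.80665×ln(4.792) = 3461.7×1.5670 ≈ 5425 m/s.
Stage 3: m₀ = 19,620 kg, m_f = 19,620 − 12,800 = 6,820 kg; Δv = 261×9.80665×ln(2.877) = 2559.5×1.0567 ≈ 2705 m/s.
Total Δv = 3944 + 5425 + 2705 = 12074 m/s.

Δv ≈ 12.1 km/s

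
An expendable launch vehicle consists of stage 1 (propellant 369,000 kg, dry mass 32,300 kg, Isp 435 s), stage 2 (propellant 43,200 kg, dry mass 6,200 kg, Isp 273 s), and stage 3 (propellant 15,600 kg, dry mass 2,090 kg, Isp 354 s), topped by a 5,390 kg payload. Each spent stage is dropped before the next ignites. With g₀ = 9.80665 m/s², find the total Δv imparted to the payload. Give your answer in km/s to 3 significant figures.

Δv ≈ 12.8 km/s

Ignition mass of stage 1 = 369,000+32,300 + 43,200+6,200 + 15,600+2,090 + 5,390 = 473,780 kg.
Stage 1: m₀ = 473,780 kg, m_f = 473,780 − 369,000 = 104,780 kg; Δv = 435×9.80665×ln(4.522) = 4265.9×1.5089 ≈ 6437 m/s.
Stage 2: m₀ = 72,480 kg, m_f = 72,480 − 43,200 = 29,280 kg; Δv = 273×9.80665×ln(2.475) = 2677.2×0.9064 ≈ 2427 m/s.
Stage 3: m₀ = 23,080 kg, m_f = 23,080 − 15,600 = 7,480 kg; Δv = 354×9.80665×ln(3.086) = 3471.6×1.1267 ≈ 3912 m/s.
Total Δv = 6437 + 2427 + 3912 = 12776 m/s.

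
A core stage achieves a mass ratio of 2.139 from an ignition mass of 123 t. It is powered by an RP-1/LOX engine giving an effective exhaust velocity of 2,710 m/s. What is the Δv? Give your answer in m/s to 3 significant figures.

Rocket equation: Δv = v_e · ln(2.139) = 2710.0 × 0.7603 ≈ 2060.5 m/s.

Δv ≈ 2060 m/s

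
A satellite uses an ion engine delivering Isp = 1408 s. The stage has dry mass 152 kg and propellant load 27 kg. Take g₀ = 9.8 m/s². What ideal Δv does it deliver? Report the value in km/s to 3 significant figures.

v_e = Isp · g₀ = 1408 × 9.8 = 13798.4 m/s.
m₀ = m_dry + m_prop = 152 + 27 = 179 kg.
Δv = v_e · ln(m₀/m_f) = 13798.4 × ln(1.178) = 13798.4 × 0.1635 ≈ 2256.1 m/s.

Δv ≈ 2.26 km/s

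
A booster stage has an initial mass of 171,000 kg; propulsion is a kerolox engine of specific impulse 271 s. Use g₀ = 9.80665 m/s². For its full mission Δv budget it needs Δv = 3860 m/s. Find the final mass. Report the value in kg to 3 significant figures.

v_e = Isp · g₀ = 271 × 9.80665 = 2657.6 m/s.
Rocket equation: m₀/m_f = exp(Δv / v_e) = exp(3860 / 2657.6) = exp(1.4524) = 4.2735.
m_f = m₀ / 4.2735 = 171,000 / 4.2735 = 40,014 kg.

final mass ≈ 40000 kg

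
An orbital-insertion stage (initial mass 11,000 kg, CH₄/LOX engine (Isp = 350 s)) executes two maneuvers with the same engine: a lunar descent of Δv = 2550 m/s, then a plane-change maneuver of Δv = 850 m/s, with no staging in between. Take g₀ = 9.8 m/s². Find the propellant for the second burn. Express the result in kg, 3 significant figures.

v_e = Isp · g₀ = 350 × 9.8 = 3430.0 m/s.
After the first burn: m = 11000 × exp(−2550/3430.0) = 11000 × 0.47548 = 5,230.28 kg.
After the second burn: m = 5,230.28 × exp(−850/3430.0) = 5,230.28 × 0.78051 = 4,082.29 kg.
Second-burn propellant = 5,230.28 − 4,082.29 = 1,147.99 kg.

propellant for the second burn ≈ 1150 kg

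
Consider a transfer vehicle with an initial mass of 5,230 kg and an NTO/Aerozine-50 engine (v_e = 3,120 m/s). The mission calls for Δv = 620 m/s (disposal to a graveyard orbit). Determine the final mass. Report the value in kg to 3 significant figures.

Using Δv = v_e ln(m₀/m_f): m₀/m_f = exp(Δv / v_e) = exp(620 / 3120.0) = exp(0.1987) = 1.2198.
m_f = m₀ / 1.2198 = 5,230 / 1.2198 = 4,287.59 kg.

final mass ≈ 4290 kg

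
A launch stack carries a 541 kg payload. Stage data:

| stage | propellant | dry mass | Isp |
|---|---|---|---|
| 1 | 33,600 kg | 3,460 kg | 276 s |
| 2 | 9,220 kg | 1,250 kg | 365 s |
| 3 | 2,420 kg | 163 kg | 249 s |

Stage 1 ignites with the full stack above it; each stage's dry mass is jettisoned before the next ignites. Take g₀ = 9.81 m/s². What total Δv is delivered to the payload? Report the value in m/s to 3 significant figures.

Ignition mass of stage 1 = 33,600+3,460 + 9,220+1,250 + 2,420+163 + 541 = 50,654 kg.
Stage 1: m₀ = 50,654 kg, m_f = 50,654 − 33,600 = 17,054 kg; Δv = 276×9.81×ln(2.97) = 2707.6×1.0886 ≈ 2948 m/s.
Stage 2: m₀ = 13,594 kg, m_f = 13,594 − 9,220 = 4,374 kg; Δv = 365×9.81×ln(3.108) = 3580.7×1.1340 ≈ 4060 m/s.
Stage 3: m₀ = 3,124 kg, m_f = 3,124 − 2,420 = 704 kg; Δv = 249×9.81×ln(4.438) = 2442.7×1.4901 ≈ 3640 m/s.
Total Δv = 2948 + 4060 + 3640 = 10648 m/s.

Δv ≈ 10600 m/s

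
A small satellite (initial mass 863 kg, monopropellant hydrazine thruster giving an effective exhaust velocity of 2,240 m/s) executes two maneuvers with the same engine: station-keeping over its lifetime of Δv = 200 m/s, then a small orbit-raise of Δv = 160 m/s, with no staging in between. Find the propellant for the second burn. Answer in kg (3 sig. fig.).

After the first burn: m = 863 × exp(−200/2240.0) = 863 × 0.91458 = 789.283 kg.
After the second burn: m = 789.283 × exp(−160/2240.0) = 789.283 × 0.93106 = 734.87 kg.
Second-burn propellant = 789.283 − 734.87 = 54.413 kg.

propellant for the second burn ≈ 54.4 kg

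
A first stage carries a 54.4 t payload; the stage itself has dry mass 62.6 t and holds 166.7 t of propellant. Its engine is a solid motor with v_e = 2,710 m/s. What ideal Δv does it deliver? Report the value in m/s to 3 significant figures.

m₀ = payload + dry + propellant = 54.4 + 62.6 + 166.7 = 283.7 t.
m_f = payload + dry = 54.4 + 62.6 = 117 t.
Using Δv = v_e ln(m₀/m_f): Δv = v_e · ln(m₀/m_f) = 2710.0 × ln(2.425) = 2710.0 × 0.8857 ≈ 2400.4 m/s.

Δv ≈ 2400 m/s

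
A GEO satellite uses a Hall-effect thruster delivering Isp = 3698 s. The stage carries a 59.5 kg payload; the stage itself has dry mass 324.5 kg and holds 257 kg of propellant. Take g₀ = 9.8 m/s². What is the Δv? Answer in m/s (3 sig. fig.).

Δv ≈ 18600 m/s

v_e = Isp · g₀ = 3698 × 9.8 = 36240.4 m/s.
m₀ = payload + dry + propellant = 59.5 + 324.5 + 257 = 641 kg.
m_f = payload + dry = 59.5 + 324.5 = 384 kg.
Rocket equation: Δv = v_e · ln(m₀/m_f) = 36240.4 × ln(1.669) = 36240.4 × 0.5124 ≈ 18569.1 m/s.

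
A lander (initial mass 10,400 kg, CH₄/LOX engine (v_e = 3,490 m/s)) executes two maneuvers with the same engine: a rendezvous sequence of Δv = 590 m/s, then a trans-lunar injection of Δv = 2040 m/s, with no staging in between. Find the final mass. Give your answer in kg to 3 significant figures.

After the first burn: m = 10400 × exp(−590/3490.0) = 10400 × 0.84446 = 8,782.38 kg.
After the second burn: m = 8,782.38 × exp(−2040/3490.0) = 8,782.38 × 0.55737 = 4,895.04 kg.

final mass ≈ 4900 kg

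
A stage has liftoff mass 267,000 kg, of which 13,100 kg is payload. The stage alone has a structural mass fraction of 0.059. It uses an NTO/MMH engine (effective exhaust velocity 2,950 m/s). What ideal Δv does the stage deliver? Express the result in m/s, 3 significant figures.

Stage wet mass = m₀ − payload = 267,000 − 13,100 = 253,900 kg.
Stage dry mass = ε × stage wet mass = 0.059 × 253,900 = 14,980.1 kg.
Burnout mass m_f = stage dry + payload = 14,980.1 + 13,100 = 28,080.1 kg.
Δv = v_e · ln(267,000/28,080.1) = 2950.0 × ln(9.509) = 2950.0 × 2.2522 ≈ 6644 m/s.

Δv ≈ 6640 m/s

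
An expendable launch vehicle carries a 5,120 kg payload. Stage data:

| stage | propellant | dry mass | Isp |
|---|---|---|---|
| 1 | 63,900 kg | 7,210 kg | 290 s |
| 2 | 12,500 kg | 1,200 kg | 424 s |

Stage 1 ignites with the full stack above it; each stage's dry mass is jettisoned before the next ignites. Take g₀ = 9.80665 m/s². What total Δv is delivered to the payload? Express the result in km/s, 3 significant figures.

Ignition mass of stage 1 = 63,900+7,210 + 12,500+1,200 + 5,120 = 89,930 kg.
Stage 1: m₀ = 89,930 kg, m_f = 89,930 − 63,900 = 26,030 kg; Δv = 290×9.80665×ln(3.455) = 2843.9×1.2398 ≈ 3526 m/s.
Stage 2: m₀ = 18,820 kg, m_f = 18,820 − 12,500 = 6,320 kg; Δv = 424×9.80665×ln(2.978) = 4158.0×1.0912 ≈ 4537 m/s.
Total Δv = 3526 + 4537 = 8063 m/s.

Δv ≈ 8.06 km/s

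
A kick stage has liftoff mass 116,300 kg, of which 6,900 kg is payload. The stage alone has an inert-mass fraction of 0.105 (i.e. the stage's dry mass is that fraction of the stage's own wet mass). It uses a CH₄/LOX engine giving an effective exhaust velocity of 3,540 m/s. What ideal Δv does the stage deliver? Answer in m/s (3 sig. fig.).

Stage wet mass = m₀ − payload = 116,300 − 6,900 = 109,400 kg.
Stage dry mass = ε × stage wet mass = 0.105 × 109,400 = 11,487 kg.
Burnout mass m_f = stage dry + payload = 11,487 + 6,900 = 18,387 kg.
Δv = v_e · ln(116,300/18,387) = 3540.0 × ln(6.325) = 3540.0 × 1.8445 ≈ 6530 m/s.

Δv ≈ 6530 m/s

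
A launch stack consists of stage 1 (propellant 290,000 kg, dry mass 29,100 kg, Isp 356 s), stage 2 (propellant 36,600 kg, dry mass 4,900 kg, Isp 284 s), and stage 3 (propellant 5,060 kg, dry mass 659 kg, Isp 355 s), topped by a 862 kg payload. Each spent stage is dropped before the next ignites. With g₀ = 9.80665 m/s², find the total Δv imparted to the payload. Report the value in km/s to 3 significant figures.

Δv ≈ 14.5 km/s

Ignition mass of stage 1 = 290,000+29,100 + 36,600+4,900 + 5,060+659 + 862 = 367,181 kg.
Stage 1: m₀ = 367,181 kg, m_f = 367,181 − 290,000 = 77,181 kg; Δv = 356×9.80665×ln(4.757) = 3491.2×1.5597 ≈ 5445 m/s.
Stage 2: m₀ = 48,081 kg, m_f = 48,081 − 36,600 = 11,481 kg; Δv = 284×9.80665×ln(4.188) = 2785.1×1.4322 ≈ 3989 m/s.
Stage 3: m₀ = 6,581 kg, m_f = 6,581 − 5,060 = 1,521 kg; Δv = 355×9.80665×ln(4.327) = 3481.4×1.4648 ≈ 5100 m/s.
Total Δv = 5445 + 3989 + 5100 = 14534 m/s.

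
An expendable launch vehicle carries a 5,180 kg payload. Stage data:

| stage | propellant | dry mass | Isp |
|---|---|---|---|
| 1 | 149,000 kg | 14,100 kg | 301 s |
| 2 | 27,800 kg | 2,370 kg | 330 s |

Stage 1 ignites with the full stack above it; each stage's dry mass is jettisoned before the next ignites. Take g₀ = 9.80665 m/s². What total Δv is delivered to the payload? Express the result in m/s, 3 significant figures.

Δv ≈ 9100 m/s

Ignition mass of stage 1 = 149,000+14,100 + 27,800+2,370 + 5,180 = 198,450 kg.
Stage 1: m₀ = 198,450 kg, m_f = 198,450 − 149,000 = 49,450 kg; Δv = 301×9.80665×ln(4.013) = 2951.8×1.3896 ≈ 4102 m/s.
Stage 2: m₀ = 35,350 kg, m_f = 35,350 − 27,800 = 7,550 kg; Δv = 330×9.80665×ln(4.682) = 3236.2×1.5438 ≈ 4996 m/s.
Total Δv = 4102 + 4996 = 9098 m/s.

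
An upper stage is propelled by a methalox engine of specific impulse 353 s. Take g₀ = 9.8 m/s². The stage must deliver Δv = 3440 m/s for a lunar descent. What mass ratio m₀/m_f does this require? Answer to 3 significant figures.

v_e = Isp · g₀ = 353 × 9.8 = 3459.4 m/s.
By the Tsiolkovsky rocket equation, m₀/m_f = exp(Δv / v_e) = exp(3440 / 3459.4) = exp(0.9944) = 2.7031.

mass ratio ≈ 2.70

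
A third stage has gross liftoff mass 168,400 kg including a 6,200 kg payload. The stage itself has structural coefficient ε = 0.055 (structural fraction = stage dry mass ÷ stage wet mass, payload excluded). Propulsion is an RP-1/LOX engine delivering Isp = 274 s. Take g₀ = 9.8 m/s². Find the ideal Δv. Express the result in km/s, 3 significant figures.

Stage wet mass = m₀ − payload = 168,400 − 6,200 = 162,200 kg.
Stage dry mass = ε × stage wet mass = 0.055 × 162,200 = 8,921 kg.
Burnout mass m_f = stage dry + payload = 8,921 + 6,200 = 15,121 kg.
v_e = Isp · g₀ = 274 × 9.8 = 2685.2 m/s.
From the ideal rocket equation, Δv = v_e · ln(168,400/15,121) = 2685.2 × ln(11.14) = 2685.2 × 2.4103 ≈ 6472 m/s.

Δv ≈ 6.47 km/s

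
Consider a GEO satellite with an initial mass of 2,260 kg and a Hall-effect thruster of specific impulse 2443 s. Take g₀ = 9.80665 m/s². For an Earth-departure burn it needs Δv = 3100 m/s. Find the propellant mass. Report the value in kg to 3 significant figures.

v_e = Isp · g₀ = 2443 × 9.80665 = 23957.6 m/s.
m₀/m_f = exp(Δv / v_e) = exp(3100 / 23957.6) = exp(0.1294) = 1.1381.
m_f = 2,260 / 1.1381 = 1,985.77 kg, so propellant = m₀ − m_f = 2,260 − 1,985.77 = 274.23 kg.

propellant mass ≈ 274 kg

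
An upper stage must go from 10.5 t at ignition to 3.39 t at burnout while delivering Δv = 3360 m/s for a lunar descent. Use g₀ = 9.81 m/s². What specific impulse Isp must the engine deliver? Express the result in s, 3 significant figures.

Isp ≈ 303 s

ln(m₀/m_f) = ln(10500/3390) = ln(3.097) = 1.1305.
Using Δv = v_e ln(m₀/m_f): v_e = Δv / ln(m₀/m_f) = 3360 / 1.1305 = 2972.0 m/s.
Isp = v_e / g₀ = 2972.0 / 9.81 = 303.0 s.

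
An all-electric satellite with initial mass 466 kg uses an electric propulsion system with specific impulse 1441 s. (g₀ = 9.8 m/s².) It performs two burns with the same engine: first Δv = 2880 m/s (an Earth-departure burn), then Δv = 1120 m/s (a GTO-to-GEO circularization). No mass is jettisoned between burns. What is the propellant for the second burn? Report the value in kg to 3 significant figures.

propellant for the second burn ≈ 29.0 kg

v_e = Isp · g₀ = 1441 × 9.8 = 14121.8 m/s.
After the first burn: m = 466 × exp(−2880/14121.8) = 466 × 0.81551 = 380.028 kg.
After the second burn: m = 380.028 × exp(−1120/14121.8) = 380.028 × 0.92375 = 351.051 kg.
Second-burn propellant = 380.028 − 351.051 = 28.977 kg.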